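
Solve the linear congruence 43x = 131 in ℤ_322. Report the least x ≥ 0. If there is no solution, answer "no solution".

33

First find gcd(43, 322):
322 = 7·43 + 21
43 = 2·21 + 1
21 = 21·1 + 0
gcd = 1, so a unique solution mod 322 exists.
Back-substitute for the Bézout coefficients:
1 = 43 − 2·21
1 = −2·322 + 15·43
So 43·(15) ≡ 1 (mod 322), giving 43⁻¹ ≡ 15.
x ≡ 43⁻¹·131 ≡ 15·131 ≡ 33 (mod 322).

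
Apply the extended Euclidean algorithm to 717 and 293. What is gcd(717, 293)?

1

Apply Euclid's algorithm to 717 and 293:
717 = 2·293 + 131
293 = 2·131 + 31
131 = 4·31 + 7
31 = 4·7 + 3
7 = 2·3 + 1
3 = 3·1 + 0
gcd(717, 293) = 1.
Back-substituting:
1 = 7 − 2·3
1 = −2·31 + 9·7
1 = 9·131 − 38·31
1 = −38·293 + 85·131
1 = 85·717 − 208·293
So 1 = (85)·717 + (-208)·293.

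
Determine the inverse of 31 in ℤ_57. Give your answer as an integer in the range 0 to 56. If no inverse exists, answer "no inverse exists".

46

gcd(57, 31) by repeated division:
57 = 1*31 + 26
31 = 1*26 + 5
26 = 5*5 + 1
5 = 5*1 + 0
gcd = 1, so the inverse exists. Back-substitute:
1 = 26 − 5·5
1 = −5·31 + 6·26
1 = 6·57 − 11·31
Hence 31⁻¹ ≡ -11 ≡ 46 (mod 57).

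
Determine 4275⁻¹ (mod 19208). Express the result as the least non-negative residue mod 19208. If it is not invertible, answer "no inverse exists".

15627

Run Euclid on (19208, 4275):
19208 = 4*4275 + 2108
4275 = 2*2108 + 59
2108 = 35*59 + 43
59 = 1*43 + 16
43 = 2*16 + 11
16 = 1*11 + 5
11 = 2*5 + 1
5 = 5*1 + 0
Since gcd(4275, 19208) = 1, back-substitute to write 1 as a combination:
1 = 11 − 2·5
1 = −2·16 + 3·11
1 = 3·43 − 8·16
1 = −8·59 + 11·43
1 = 11·2108 − 393·59
1 = −393·4275 + 797·2108
1 = 797·19208 − 3581·4275
So 4275·(-3581) ≡ 1 (mod 19208), and -3581 ≡ 15627 (mod 19208).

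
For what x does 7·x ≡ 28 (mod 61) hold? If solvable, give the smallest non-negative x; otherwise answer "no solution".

4

First find gcd(7, 61):
61 = 8*7 + 5
7 = 1*5 + 2
5 = 2*2 + 1
2 = 2*1 + 0
gcd = 1, so a unique solution mod 61 exists.
Back-substitute for the Bézout coefficients:
1 = 5 − 2·2
1 = −2·7 + 3·5
1 = 3·61 − 26·7
So 7·(-26) ≡ 1 (mod 61), giving 7⁻¹ ≡ 35.
x ≡ 7⁻¹·28 ≡ 35·28 ≡ 4 (mod 61).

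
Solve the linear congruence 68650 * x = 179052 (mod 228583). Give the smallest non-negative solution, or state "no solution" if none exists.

192312

First find gcd(68650, 228583):
228583 = 3·68650 + 22633
68650 = 3·22633 + 751
22633 = 30·751 + 103
751 = 7·103 + 30
103 = 3·30 + 13
30 = 2·13 + 4
13 = 3·4 + 1
4 = 4·1 + 0
gcd = 1, so a unique solution mod 228583 exists.
Back-substitute for the Bézout coefficients:
1 = 13 − 3·4
1 = −3·30 + 7·13
1 = 7·103 − 24·30
1 = −24·751 + 175·103
1 = 175·22633 − 5274·751
1 = −5274·68650 + 15997·22633
1 = 15997·228583 − 53265·68650
So 68650·(-53265) ≡ 1 (mod 228583), giving 68650⁻¹ ≡ 175318.
x ≡ 68650⁻¹·179052 ≡ 175318·179052 ≡ 192312 (mod 228583).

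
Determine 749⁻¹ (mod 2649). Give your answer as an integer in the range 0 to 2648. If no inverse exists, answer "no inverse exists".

Run Euclid on (2649, 749):
2649 = 3×749 + 402
749 = 1×402 + 347
402 = 1×347 + 55
347 = 6×55 + 17
55 = 3×17 + 4
17 = 4×4 + 1
4 = 4×1 + 0
The gcd is 1. Working backward:
1 = 17 − 4·4
1 = −4·55 + 13·17
1 = 13·347 − 82·55
1 = −82·402 + 95·347
1 = 95·749 − 177·402
1 = −177·2649 + 626·749
So 749·626 ≡ 1 (mod 2649).

626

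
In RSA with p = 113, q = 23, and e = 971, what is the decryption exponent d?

675

φ(n) = (p−1)(q−1) = 112·22 = 2464.
Need d with 971·d ≡ 1 (mod 2464). Apply the extended Euclidean algorithm:
2464 = 2*971 + 522
971 = 1*522 + 449
522 = 1*449 + 73
449 = 6*73 + 11
73 = 6*11 + 7
11 = 1*7 + 4
7 = 1*4 + 3
4 = 1*3 + 1
3 = 3*1 + 0
Back-substitute:
1 = 4 − 3
1 = −7 + 2·4
1 = 2·11 − 3·7
1 = −3·73 + 20·11
1 = 20·449 − 123·73
1 = −123·522 + 143·449
1 = 143·971 − 266·522
1 = −266·2464 + 675·971
So 971·675 ≡ 1 (mod 2464), hence d = 675.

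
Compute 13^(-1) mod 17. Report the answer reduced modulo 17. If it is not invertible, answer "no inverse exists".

4

Extended Euclidean algorithm:
17 = 1*13 + 4
13 = 3*4 + 1
4 = 4*1 + 0
Since gcd(13, 17) = 1, back-substitute to write 1 as a combination:
1 = 13 − 3·4
1 = −3·17 + 4·13
So 13·4 ≡ 1 (mod 17).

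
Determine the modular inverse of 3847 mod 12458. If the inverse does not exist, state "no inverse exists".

8491

Apply the Euclidean algorithm to 12458 and 3847:
12458 = 3·3847 + 917
3847 = 4·917 + 179
917 = 5·179 + 22
179 = 8·22 + 3
22 = 7·3 + 1
3 = 3·1 + 0
The gcd is 1. Working backward:
1 = 22 − 7·3
1 = −7·179 + 57·22
1 = 57·917 − 292·179
1 = −292·3847 + 1225·917
1 = 1225·12458 − 3967·3847
Hence 3847⁻¹ ≡ -3967 ≡ 8491 (mod 12458).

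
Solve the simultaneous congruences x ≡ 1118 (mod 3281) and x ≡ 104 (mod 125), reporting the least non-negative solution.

184854

Write x = 1118 + 3281·k. Then 3281·k ≡ 104 − 1118 ≡ 111 (mod 125).
Need 3281⁻¹ mod 125. Extended Euclid on (125, 31):
125 = 4*31 + 1
31 = 31*1 + 0
Back-substitute:
1 = 125 − 4·31
3281⁻¹ ≡ 121 (mod 125), so k ≡ 121·111 ≡ 56 (mod 125).
x = 1118 + 3281·56 = 184854.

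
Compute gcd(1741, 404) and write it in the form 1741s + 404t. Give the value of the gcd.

Repeated division:
1741 = 4*404 + 125
404 = 3*125 + 29
125 = 4*29 + 9
29 = 3*9 + 2
9 = 4*2 + 1
2 = 2*1 + 0
gcd(1741, 404) = 1.
Express as a combination:
1 = 9 − 4·2
1 = −4·29 + 13·9
1 = 13·125 − 56·29
1 = −56·404 + 181·125
1 = 181·1741 − 780·404
So 1 = (181)·1741 + (-780)·404.

1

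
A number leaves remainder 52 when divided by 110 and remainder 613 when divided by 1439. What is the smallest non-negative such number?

Write x = 52 + 110·k. Then 110·k ≡ 613 − 52 ≡ 561 (mod 1439).
Need 110⁻¹ mod 1439. Extended Euclid on (1439, 110):
1439 = 13*110 + 9
110 = 12*9 + 2
9 = 4*2 + 1
2 = 2*1 + 0
Back-substitute:
1 = 9 − 4·2
1 = −4·110 + 49·9
1 = 49·1439 − 641·110
110⁻¹ ≡ 798 (mod 1439), so k ≡ 798·561 ≡ 149 (mod 1439).
x = 52 + 110·149 = 16442.

16442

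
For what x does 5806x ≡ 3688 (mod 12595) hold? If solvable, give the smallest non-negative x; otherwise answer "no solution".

First find gcd(5806, 12595):
12595 = 2·5806 + 983
5806 = 5·983 + 891
983 = 1·891 + 92
891 = 9·92 + 63
92 = 1·63 + 29
63 = 2·29 + 5
29 = 5·5 + 4
5 = 1·4 + 1
4 = 4·1 + 0
gcd = 1, so a unique solution mod 12595 exists.
Back-substitute for the Bézout coefficients:
1 = 5 − 4
1 = −29 + 6·5
1 = 6·63 − 13·29
1 = −13·92 + 19·63
1 = 19·891 − 184·92
1 = −184·983 + 203·891
1 = 203·5806 − 1199·983
1 = −1199·12595 + 2601·5806
So 5806·(2601) ≡ 1 (mod 12595), giving 5806⁻¹ ≡ 2601.
x ≡ 5806⁻¹·3688 ≡ 2601·3688 ≡ 7693 (mod 12595).

7693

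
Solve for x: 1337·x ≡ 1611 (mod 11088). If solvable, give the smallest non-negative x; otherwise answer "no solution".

no solution

gcd(1337, 11088):
11088 = 8·1337 + 392
1337 = 3·392 + 161
392 = 2·161 + 70
161 = 2·70 + 21
70 = 3·21 + 7
21 = 3·7 + 0
gcd = 7, but 7 ∤ 1611, so the congruence has no solution.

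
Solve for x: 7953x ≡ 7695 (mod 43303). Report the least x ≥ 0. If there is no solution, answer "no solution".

9083

First find gcd(7953, 43303):
43303 = 5×7953 + 3538
7953 = 2×3538 + 877
3538 = 4×877 + 30
877 = 29×30 + 7
30 = 4×7 + 2
7 = 3×2 + 1
2 = 2×1 + 0
gcd = 1, so a unique solution mod 43303 exists.
Back-substitute for the Bézout coefficients:
1 = 7 − 3·2
1 = −3·30 + 13·7
1 = 13·877 − 380·30
1 = −380·3538 + 1533·877
1 = 1533·7953 − 3446·3538
1 = −3446·43303 + 18763·7953
So 7953·(18763) ≡ 1 (mod 43303), giving 7953⁻¹ ≡ 18763.
x ≡ 7953⁻¹·7695 ≡ 18763·7695 ≡ 9083 (mod 43303).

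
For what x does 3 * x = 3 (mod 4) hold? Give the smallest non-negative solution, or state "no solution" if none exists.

1

First find gcd(3, 4):
4 = 1·3 + 1
3 = 3·1 + 0
gcd = 1, so a unique solution mod 4 exists.
Back-substitute for the Bézout coefficients:
1 = 4 − 3
So 3·(-1) ≡ 1 (mod 4), giving 3⁻¹ ≡ 3.
x ≡ 3⁻¹·3 ≡ 3·3 ≡ 1 (mod 4).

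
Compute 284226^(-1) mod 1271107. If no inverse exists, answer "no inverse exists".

616511

Extended Euclidean algorithm:
1271107 = 4·284226 + 134203
284226 = 2·134203 + 15820
134203 = 8·15820 + 7643
15820 = 2·7643 + 534
7643 = 14·534 + 167
534 = 3·167 + 33
167 = 5·33 + 2
33 = 16·2 + 1
2 = 2·1 + 0
gcd = 1, so the inverse exists. Back-substitute:
1 = 33 − 16·2
1 = −16·167 + 81·33
1 = 81·534 − 259·167
1 = −259·7643 + 3707·534
1 = 3707·15820 − 7673·7643
1 = −7673·134203 + 65091·15820
1 = 65091·284226 − 137855·134203
1 = −137855·1271107 + 616511·284226
So 284226·616511 ≡ 1 (mod 1271107).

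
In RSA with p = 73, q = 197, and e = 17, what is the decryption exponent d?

6641

φ(n) = (p−1)(q−1) = 72·196 = 14112.
Need d with 17·d ≡ 1 (mod 14112). Apply the extended Euclidean algorithm:
14112 = 830*17 + 2
17 = 8*2 + 1
2 = 2*1 + 0
Back-substitute:
1 = 17 − 8·2
1 = −8·14112 + 6641·17
So 17·6641 ≡ 1 (mod 14112), hence d = 6641.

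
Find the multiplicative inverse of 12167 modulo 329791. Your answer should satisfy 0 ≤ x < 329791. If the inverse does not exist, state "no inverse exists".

gcd(329791, 12167) by repeated division:
329791 = 27*12167 + 1282
12167 = 9*1282 + 629
1282 = 2*629 + 24
629 = 26*24 + 5
24 = 4*5 + 4
5 = 1*4 + 1
4 = 4*1 + 0
gcd = 1, so the inverse exists. Back-substitute:
1 = 5 − 4
1 = −24 + 5·5
1 = 5·629 − 131·24
1 = −131·1282 + 267·629
1 = 267·12167 − 2534·1282
1 = −2534·329791 + 68685·12167
So 12167·68685 ≡ 1 (mod 329791).

68685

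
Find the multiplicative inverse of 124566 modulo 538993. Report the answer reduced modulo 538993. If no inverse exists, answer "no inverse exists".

no inverse exists

Euclidean algorithm on 538993, 124566:
538993 = 4×124566 + 40729
124566 = 3×40729 + 2379
40729 = 17×2379 + 286
2379 = 8×286 + 91
286 = 3×91 + 13
91 = 7×13 + 0
The gcd is 13, not 1, hence no inverse exists.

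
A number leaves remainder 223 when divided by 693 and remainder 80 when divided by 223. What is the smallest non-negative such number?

105559

Write x = 223 + 693·k. Then 693·k ≡ 80 − 223 ≡ 80 (mod 223).
Need 693⁻¹ mod 223. Extended Euclid on (223, 24):
223 = 9×24 + 7
24 = 3×7 + 3
7 = 2×3 + 1
3 = 3×1 + 0
Back-substitute:
1 = 7 − 2·3
1 = −2·24 + 7·7
1 = 7·223 − 65·24
693⁻¹ ≡ 158 (mod 223), so k ≡ 158·80 ≡ 152 (mod 223).
x = 223 + 693·152 = 105559.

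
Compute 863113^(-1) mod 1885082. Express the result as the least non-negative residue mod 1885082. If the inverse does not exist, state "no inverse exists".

1488939

Run Euclid on (1885082, 863113):
1885082 = 2*863113 + 158856
863113 = 5*158856 + 68833
158856 = 2*68833 + 21190
68833 = 3*21190 + 5263
21190 = 4*5263 + 138
5263 = 38*138 + 19
138 = 7*19 + 5
19 = 3*5 + 4
5 = 1*4 + 1
4 = 4*1 + 0
Since gcd(863113, 1885082) = 1, back-substitute to write 1 as a combination:
1 = 5 − 4
1 = −19 + 4·5
1 = 4·138 − 29·19
1 = −29·5263 + 1106·138
1 = 1106·21190 − 4453·5263
1 = −4453·68833 + 14465·21190
1 = 14465·158856 − 33383·68833
1 = −33383·863113 + 181380·158856
1 = 181380·1885082 − 396143·863113
Thus 863113·(-396143) ≡ 1 (mod 1885082); reducing, -396143 mod 1885082 = 1488939.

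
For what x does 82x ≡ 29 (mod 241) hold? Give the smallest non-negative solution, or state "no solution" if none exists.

First find gcd(82, 241):
241 = 2×82 + 77
82 = 1×77 + 5
77 = 15×5 + 2
5 = 2×2 + 1
2 = 2×1 + 0
gcd = 1, so a unique solution mod 241 exists.
Back-substitute for the Bézout coefficients:
1 = 5 − 2·2
1 = −2·77 + 31·5
1 = 31·82 − 33·77
1 = −33·241 + 97·82
So 82·(97) ≡ 1 (mod 241), giving 82⁻¹ ≡ 97.
x ≡ 82⁻¹·29 ≡ 97·29 ≡ 162 (mod 241).

162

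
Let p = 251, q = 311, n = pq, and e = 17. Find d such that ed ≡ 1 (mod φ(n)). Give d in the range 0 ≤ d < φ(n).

27353

φ(n) = (p−1)(q−1) = 250·310 = 77500.
Need d with 17·d ≡ 1 (mod 77500). Apply the extended Euclidean algorithm:
77500 = 4558×17 + 14
17 = 1×14 + 3
14 = 4×3 + 2
3 = 1×2 + 1
2 = 2×1 + 0
Back-substitute:
1 = 3 − 2
1 = −14 + 5·3
1 = 5·17 − 6·14
1 = −6·77500 + 27353·17
So 17·27353 ≡ 1 (mod 77500), hence d = 27353.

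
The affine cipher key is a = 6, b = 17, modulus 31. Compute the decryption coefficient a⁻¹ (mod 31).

26

Apply the Euclidean algorithm to 31 and 6:
31 = 5×6 + 1
6 = 6×1 + 0
The gcd is 1. Working backward:
1 = 31 − 5·6
Thus 6·(-5) ≡ 1 (mod 31); reducing, -5 mod 31 = 26.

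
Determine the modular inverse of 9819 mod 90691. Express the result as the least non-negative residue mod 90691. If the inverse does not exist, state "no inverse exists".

Apply the Euclidean algorithm to 90691 and 9819:
90691 = 9·9819 + 2320
9819 = 4·2320 + 539
2320 = 4·539 + 164
539 = 3·164 + 47
164 = 3·47 + 23
47 = 2·23 + 1
23 = 23·1 + 0
Since gcd(9819, 90691) = 1, back-substitute to write 1 as a combination:
1 = 47 − 2·23
1 = −2·164 + 7·47
1 = 7·539 − 23·164
1 = −23·2320 + 99·539
1 = 99·9819 − 419·2320
1 = −419·90691 + 3870·9819
So 9819·3870 ≡ 1 (mod 90691).

3870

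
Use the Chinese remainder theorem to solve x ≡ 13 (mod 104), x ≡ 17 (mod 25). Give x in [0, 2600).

117

Write x = 13 + 104·k. Then 104·k ≡ 17 − 13 ≡ 4 (mod 25).
Need 104⁻¹ mod 25. Extended Euclid on (25, 4):
25 = 6·4 + 1
4 = 4·1 + 0
Back-substitute:
1 = 25 − 6·4
104⁻¹ ≡ 19 (mod 25), so k ≡ 19·4 ≡ 1 (mod 25).
x = 13 + 104·1 = 117.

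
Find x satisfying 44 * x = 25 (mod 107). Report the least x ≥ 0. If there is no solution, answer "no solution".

First find gcd(44, 107):
107 = 2·44 + 19
44 = 2·19 + 6
19 = 3·6 + 1
6 = 6·1 + 0
gcd = 1, so a unique solution mod 107 exists.
Back-substitute for the Bézout coefficients:
1 = 19 − 3·6
1 = −3·44 + 7·19
1 = 7·107 − 17·44
So 44·(-17) ≡ 1 (mod 107), giving 44⁻¹ ≡ 90.
x ≡ 44⁻¹·25 ≡ 90·25 ≡ 3 (mod 107).

3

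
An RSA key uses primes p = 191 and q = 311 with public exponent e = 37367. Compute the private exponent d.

φ(n) = (p−1)(q−1) = 190·310 = 58900.
Need d with 37367·d ≡ 1 (mod 58900). Apply the extended Euclidean algorithm:
58900 = 1×37367 + 21533
37367 = 1×21533 + 15834
21533 = 1×15834 + 5699
15834 = 2×5699 + 4436
5699 = 1×4436 + 1263
4436 = 3×1263 + 647
1263 = 1×647 + 616
647 = 1×616 + 31
616 = 19×31 + 27
31 = 1×27 + 4
27 = 6×4 + 3
4 = 1×3 + 1
3 = 3×1 + 0
Back-substitute:
1 = 4 − 3
1 = −27 + 7·4
1 = 7·31 − 8·27
1 = −8·616 + 159·31
1 = 159·647 − 167·616
1 = −167·1263 + 326·647
1 = 326·4436 − 1145·1263
1 = −1145·5699 + 1471·4436
1 = 1471·15834 − 4087·5699
1 = −4087·21533 + 5558·15834
1 = 5558·37367 − 9645·21533
1 = −9645·58900 + 15203·37367
So 37367·15203 ≡ 1 (mod 58900), hence d = 15203.

15203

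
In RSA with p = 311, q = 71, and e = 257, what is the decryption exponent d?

3293

φ(n) = (p−1)(q−1) = 310·70 = 21700.
Need d with 257·d ≡ 1 (mod 21700). Apply the extended Euclidean algorithm:
21700 = 84*257 + 112
257 = 2*112 + 33
112 = 3*33 + 13
33 = 2*13 + 7
13 = 1*7 + 6
7 = 1*6 + 1
6 = 6*1 + 0
Back-substitute:
1 = 7 − 6
1 = −13 + 2·7
1 = 2·33 − 5·13
1 = −5·112 + 17·33
1 = 17·257 − 39·112
1 = −39·21700 + 3293·257
So 257·3293 ≡ 1 (mod 21700), hence d = 3293.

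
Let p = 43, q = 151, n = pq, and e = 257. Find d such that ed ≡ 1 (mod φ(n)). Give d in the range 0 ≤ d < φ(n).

5393

φ(n) = (p−1)(q−1) = 42·150 = 6300.
Need d with 257·d ≡ 1 (mod 6300). Apply the extended Euclidean algorithm:
6300 = 24×257 + 132
257 = 1×132 + 125
132 = 1×125 + 7
125 = 17×7 + 6
7 = 1×6 + 1
6 = 6×1 + 0
Back-substitute:
1 = 7 − 6
1 = −125 + 18·7
1 = 18·132 − 19·125
1 = −19·257 + 37·132
1 = 37·6300 − 907·257
So 257·(-907) ≡ 1 (mod 6300), hence d ≡ -907 ≡ 5393 (mod 6300).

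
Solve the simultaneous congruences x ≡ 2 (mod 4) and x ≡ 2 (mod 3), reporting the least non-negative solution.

2

Write x = 2 + 4·k. Then 4·k ≡ 2 − 2 ≡ 0 (mod 3).
Need 4⁻¹ mod 3. Extended Euclid on (3, 1):
3 = 3·1 + 0
4⁻¹ ≡ 1 (mod 3), so k ≡ 1·0 ≡ 0 (mod 3).
x = 2 + 4·0 = 2.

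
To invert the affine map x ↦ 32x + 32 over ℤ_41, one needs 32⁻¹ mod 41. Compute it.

9

Extended Euclidean algorithm:
41 = 1·32 + 9
32 = 3·9 + 5
9 = 1·5 + 4
5 = 1·4 + 1
4 = 4·1 + 0
gcd = 1, so the inverse exists. Back-substitute:
1 = 5 − 4
1 = −9 + 2·5
1 = 2·32 − 7·9
1 = −7·41 + 9·32
So 32·9 ≡ 1 (mod 41).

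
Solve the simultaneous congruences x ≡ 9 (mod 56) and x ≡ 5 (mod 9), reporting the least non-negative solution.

Write x = 9 + 56·k. Then 56·k ≡ 5 − 9 ≡ 5 (mod 9).
Need 56⁻¹ mod 9. Extended Euclid on (9, 2):
9 = 4·2 + 1
2 = 2·1 + 0
Back-substitute:
1 = 9 − 4·2
56⁻¹ ≡ 5 (mod 9), so k ≡ 5·5 ≡ 7 (mod 9).
x = 9 + 56·7 = 401.

401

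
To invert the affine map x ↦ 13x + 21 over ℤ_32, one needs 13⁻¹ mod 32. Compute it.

5

gcd(32, 13) by repeated division:
32 = 2×13 + 6
13 = 2×6 + 1
6 = 6×1 + 0
The gcd is 1. Working backward:
1 = 13 − 2·6
1 = −2·32 + 5·13
So 13·5 ≡ 1 (mod 32).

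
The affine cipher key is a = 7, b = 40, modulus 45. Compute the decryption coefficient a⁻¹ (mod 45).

gcd(45, 7) by repeated division:
45 = 6×7 + 3
7 = 2×3 + 1
3 = 3×1 + 0
gcd = 1, so the inverse exists. Back-substitute:
1 = 7 − 2·3
1 = −2·45 + 13·7
So 7·13 ≡ 1 (mod 45).

13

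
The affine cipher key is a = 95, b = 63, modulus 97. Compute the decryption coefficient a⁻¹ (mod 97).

48

Extended Euclidean algorithm:
97 = 1×95 + 2
95 = 47×2 + 1
2 = 2×1 + 0
Since gcd(95, 97) = 1, back-substitute to write 1 as a combination:
1 = 95 − 47·2
1 = −47·97 + 48·95
So 95·48 ≡ 1 (mod 97).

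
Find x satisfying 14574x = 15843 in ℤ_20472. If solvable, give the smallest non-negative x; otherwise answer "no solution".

no solution

gcd(14574, 20472):
20472 = 1×14574 + 5898
14574 = 2×5898 + 2778
5898 = 2×2778 + 342
2778 = 8×342 + 42
342 = 8×42 + 6
42 = 7×6 + 0
gcd = 6, but 6 ∤ 15843, so the congruence has no solution.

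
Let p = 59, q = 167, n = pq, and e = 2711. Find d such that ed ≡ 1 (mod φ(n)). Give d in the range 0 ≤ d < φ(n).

7799

φ(n) = (p−1)(q−1) = 58·166 = 9628.
Need d with 2711·d ≡ 1 (mod 9628). Apply the extended Euclidean algorithm:
9628 = 3×2711 + 1495
2711 = 1×1495 + 1216
1495 = 1×1216 + 279
1216 = 4×279 + 100
279 = 2×100 + 79
100 = 1×79 + 21
79 = 3×21 + 16
21 = 1×16 + 5
16 = 3×5 + 1
5 = 5×1 + 0
Back-substitute:
1 = 16 − 3·5
1 = −3·21 + 4·16
1 = 4·79 − 15·21
1 = −15·100 + 19·79
1 = 19·279 − 53·100
1 = −53·1216 + 231·279
1 = 231·1495 − 284·1216
1 = −284·2711 + 515·1495
1 = 515·9628 − 1829·2711
So 2711·(-1829) ≡ 1 (mod 9628), hence d ≡ -1829 ≡ 7799 (mod 9628).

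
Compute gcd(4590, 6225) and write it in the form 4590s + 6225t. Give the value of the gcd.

15

Apply Euclid's algorithm to 6225 and 4590:
6225 = 1*4590 + 1635
4590 = 2*1635 + 1320
1635 = 1*1320 + 315
1320 = 4*315 + 60
315 = 5*60 + 15
60 = 4*15 + 0
gcd(4590, 6225) = 15.
Working backward:
15 = 315 − 5·60
15 = −5·1320 + 21·315
15 = 21·1635 − 26·1320
15 = −26·4590 + 73·1635
15 = 73·6225 − 99·4590
So 15 = (73)·6225 + (-99)·4590.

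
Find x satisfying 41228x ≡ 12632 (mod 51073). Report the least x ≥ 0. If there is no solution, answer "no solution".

gcd(41228, 51073):
51073 = 1·41228 + 9845
41228 = 4·9845 + 1848
9845 = 5·1848 + 605
1848 = 3·605 + 33
605 = 18·33 + 11
33 = 3·11 + 0
gcd = 11, but 11 ∤ 12632, so the congruence has no solution.

no solution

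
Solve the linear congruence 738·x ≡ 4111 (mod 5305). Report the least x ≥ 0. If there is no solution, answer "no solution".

4182

First find gcd(738, 5305):
5305 = 7*738 + 139
738 = 5*139 + 43
139 = 3*43 + 10
43 = 4*10 + 3
10 = 3*3 + 1
3 = 3*1 + 0
gcd = 1, so a unique solution mod 5305 exists.
Back-substitute for the Bézout coefficients:
1 = 10 − 3·3
1 = −3·43 + 13·10
1 = 13·139 − 42·43
1 = −42·738 + 223·139
1 = 223·5305 − 1603·738
So 738·(-1603) ≡ 1 (mod 5305), giving 738⁻¹ ≡ 3702.
x ≡ 738⁻¹·4111 ≡ 3702·4111 ≡ 4182 (mod 5305).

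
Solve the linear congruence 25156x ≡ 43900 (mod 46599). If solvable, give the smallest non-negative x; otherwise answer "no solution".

First find gcd(25156, 46599):
46599 = 1·25156 + 21443
25156 = 1·21443 + 3713
21443 = 5·3713 + 2878
3713 = 1·2878 + 835
2878 = 3·835 + 373
835 = 2·373 + 89
373 = 4·89 + 17
89 = 5·17 + 4
17 = 4·4 + 1
4 = 4·1 + 0
gcd = 1, so a unique solution mod 46599 exists.
Back-substitute for the Bézout coefficients:
1 = 17 − 4·4
1 = −4·89 + 21·17
1 = 21·373 − 88·89
1 = −88·835 + 197·373
1 = 197·2878 − 679·835
1 = −679·3713 + 876·2878
1 = 876·21443 − 5059·3713
1 = −5059·25156 + 5935·21443
1 = 5935·46599 − 10994·25156
So 25156·(-10994) ≡ 1 (mod 46599), giving 25156⁻¹ ≡ 35605.
x ≡ 25156⁻¹·43900 ≡ 35605·43900 ≡ 35842 (mod 46599).

35842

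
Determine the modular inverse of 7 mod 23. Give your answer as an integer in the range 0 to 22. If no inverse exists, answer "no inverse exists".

10

Run Euclid on (23, 7):
23 = 3·7 + 2
7 = 3·2 + 1
2 = 2·1 + 0
Since gcd(7, 23) = 1, back-substitute to write 1 as a combination:
1 = 7 − 3·2
1 = −3·23 + 10·7
So 7·10 ≡ 1 (mod 23).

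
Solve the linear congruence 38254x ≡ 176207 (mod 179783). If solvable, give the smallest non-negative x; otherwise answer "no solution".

138275

First find gcd(38254, 179783):
179783 = 4×38254 + 26767
38254 = 1×26767 + 11487
26767 = 2×11487 + 3793
11487 = 3×3793 + 108
3793 = 35×108 + 13
108 = 8×13 + 4
13 = 3×4 + 1
4 = 4×1 + 0
gcd = 1, so a unique solution mod 179783 exists.
Back-substitute for the Bézout coefficients:
1 = 13 − 3·4
1 = −3·108 + 25·13
1 = 25·3793 − 878·108
1 = −878·11487 + 2659·3793
1 = 2659·26767 − 6196·11487
1 = −6196·38254 + 8855·26767
1 = 8855·179783 − 41616·38254
So 38254·(-41616) ≡ 1 (mod 179783), giving 38254⁻¹ ≡ 138167.
x ≡ 38254⁻¹·176207 ≡ 138167·176207 ≡ 138275 (mod 179783).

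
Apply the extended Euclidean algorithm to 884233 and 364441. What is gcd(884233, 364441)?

7

Repeated division:
884233 = 2×364441 + 155351
364441 = 2×155351 + 53739
155351 = 2×53739 + 47873
53739 = 1×47873 + 5866
47873 = 8×5866 + 945
5866 = 6×945 + 196
945 = 4×196 + 161
196 = 1×161 + 35
161 = 4×35 + 21
35 = 1×21 + 14
21 = 1×14 + 7
14 = 2×7 + 0
gcd(884233, 364441) = 7.
Working backward:
7 = 21 − 14
7 = −35 + 2·21
7 = 2·161 − 9·35
7 = −9·196 + 11·161
7 = 11·945 − 53·196
7 = −53·5866 + 329·945
7 = 329·47873 − 2685·5866
7 = −2685·53739 + 3014·47873
7 = 3014·155351 − 8713·53739
7 = −8713·364441 + 20440·155351
7 = 20440·884233 − 49593·364441
So 7 = (20440)·884233 + (-49593)·364441.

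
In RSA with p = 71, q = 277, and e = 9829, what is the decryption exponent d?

1429

φ(n) = (p−1)(q−1) = 70·276 = 19320.
Need d with 9829·d ≡ 1 (mod 19320). Apply the extended Euclidean algorithm:
19320 = 1×9829 + 9491
9829 = 1×9491 + 338
9491 = 28×338 + 27
338 = 12×27 + 14
27 = 1×14 + 13
14 = 1×13 + 1
13 = 13×1 + 0
Back-substitute:
1 = 14 − 13
1 = −27 + 2·14
1 = 2·338 − 25·27
1 = −25·9491 + 702·338
1 = 702·9829 − 727·9491
1 = −727·19320 + 1429·9829
So 9829·1429 ≡ 1 (mod 19320), hence d = 1429.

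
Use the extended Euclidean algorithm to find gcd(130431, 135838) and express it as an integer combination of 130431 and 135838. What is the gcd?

1

Apply Euclid's algorithm to 135838 and 130431:
135838 = 1×130431 + 5407
130431 = 24×5407 + 663
5407 = 8×663 + 103
663 = 6×103 + 45
103 = 2×45 + 13
45 = 3×13 + 6
13 = 2×6 + 1
6 = 6×1 + 0
gcd(130431, 135838) = 1.
Working backward:
1 = 13 − 2·6
1 = −2·45 + 7·13
1 = 7·103 − 16·45
1 = −16·663 + 103·103
1 = 103·5407 − 840·663
1 = −840·130431 + 20263·5407
1 = 20263·135838 − 21103·130431
So 1 = (20263)·135838 + (-21103)·130431.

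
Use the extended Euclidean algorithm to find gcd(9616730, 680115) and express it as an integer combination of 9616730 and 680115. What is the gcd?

5

Repeated division:
9616730 = 14·680115 + 95120
680115 = 7·95120 + 14275
95120 = 6·14275 + 9470
14275 = 1·9470 + 4805
9470 = 1·4805 + 4665
4805 = 1·4665 + 140
4665 = 33·140 + 45
140 = 3·45 + 5
45 = 9·5 + 0
gcd(9616730, 680115) = 5.
Express as a combination:
5 = 140 − 3·45
5 = −3·4665 + 100·140
5 = 100·4805 − 103·4665
5 = −103·9470 + 203·4805
5 = 203·14275 − 306·9470
5 = −306·95120 + 2039·14275
5 = 2039·680115 − 14579·95120
5 = −14579·9616730 + 206145·680115
So 5 = (-14579)·9616730 + (206145)·680115.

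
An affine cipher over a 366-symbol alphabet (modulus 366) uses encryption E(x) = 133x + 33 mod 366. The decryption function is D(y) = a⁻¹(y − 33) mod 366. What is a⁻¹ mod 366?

355

Extended Euclidean algorithm:
366 = 2*133 + 100
133 = 1*100 + 33
100 = 3*33 + 1
33 = 33*1 + 0
Since gcd(133, 366) = 1, back-substitute to write 1 as a combination:
1 = 100 − 3·33
1 = −3·133 + 4·100
1 = 4·366 − 11·133
Hence 133⁻¹ ≡ -11 ≡ 355 (mod 366).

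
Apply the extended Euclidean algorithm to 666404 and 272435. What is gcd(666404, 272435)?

Euclidean algorithm:
666404 = 2·272435 + 121534
272435 = 2·121534 + 29367
121534 = 4·29367 + 4066
29367 = 7·4066 + 905
4066 = 4·905 + 446
905 = 2·446 + 13
446 = 34·13 + 4
13 = 3·4 + 1
4 = 4·1 + 0
gcd(666404, 272435) = 1.
Express as a combination:
1 = 13 − 3·4
1 = −3·446 + 103·13
1 = 103·905 − 209·446
1 = −209·4066 + 939·905
1 = 939·29367 − 6782·4066
1 = −6782·121534 + 28067·29367
1 = 28067·272435 − 62916·121534
1 = −62916·666404 + 153899·272435
So 1 = (-62916)·666404 + (153899)·272435.

1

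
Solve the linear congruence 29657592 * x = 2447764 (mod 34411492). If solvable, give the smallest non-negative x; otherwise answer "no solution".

5350339

First find gcd(29657592, 34411492):
34411492 = 1·29657592 + 4753900
29657592 = 6·4753900 + 1134192
4753900 = 4·1134192 + 217132
1134192 = 5·217132 + 48532
217132 = 4·48532 + 23004
48532 = 2·23004 + 2524
23004 = 9·2524 + 288
2524 = 8·288 + 220
288 = 1·220 + 68
220 = 3·68 + 16
68 = 4·16 + 4
16 = 4·4 + 0
gcd = 4 and 4 | 2447764, so solutions exist. Divide through by 4: 7414398x ≡ 611941 (mod 8602873).
Now find 7414398⁻¹ mod 8602873:
8602873 = 1×7414398 + 1188475
7414398 = 6×1188475 + 283548
1188475 = 4×283548 + 54283
283548 = 5×54283 + 12133
54283 = 4×12133 + 5751
12133 = 2×5751 + 631
5751 = 9×631 + 72
631 = 8×72 + 55
72 = 1×55 + 17
55 = 3×17 + 4
17 = 4×4 + 1
4 = 4×1 + 0
Back-substitute:
1 = 17 − 4·4
1 = −4·55 + 13·17
1 = 13·72 − 17·55
1 = −17·631 + 149·72
1 = 149·5751 − 1358·631
1 = −1358·12133 + 2865·5751
1 = 2865·54283 − 12818·12133
1 = −12818·283548 + 66955·54283
1 = 66955·1188475 − 280638·283548
1 = −280638·7414398 + 1750783·1188475
1 = 1750783·8602873 − 2031421·7414398
So 7414398·(-2031421) ≡ 1 (mod 8602873), i.e. 7414398⁻¹ ≡ 6571452.
Then x ≡ 6571452·611941 ≡ 5350339 (mod 8602873); the smallest non-negative solution is x = 5350339.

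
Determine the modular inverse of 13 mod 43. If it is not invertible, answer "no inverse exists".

10

Extended Euclidean algorithm:
43 = 3·13 + 4
13 = 3·4 + 1
4 = 4·1 + 0
Since gcd(13, 43) = 1, back-substitute to write 1 as a combination:
1 = 13 − 3·4
1 = −3·43 + 10·13
So 13·10 ≡ 1 (mod 43).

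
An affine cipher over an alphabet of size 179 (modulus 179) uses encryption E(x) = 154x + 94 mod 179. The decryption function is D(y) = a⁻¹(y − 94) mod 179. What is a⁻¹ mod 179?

Apply the Euclidean algorithm to 179 and 154:
179 = 1·154 + 25
154 = 6·25 + 4
25 = 6·4 + 1
4 = 4·1 + 0
The gcd is 1. Working backward:
1 = 25 − 6·4
1 = −6·154 + 37·25
1 = 37·179 − 43·154
Thus 154·(-43) ≡ 1 (mod 179); reducing, -43 mod 179 = 136.

136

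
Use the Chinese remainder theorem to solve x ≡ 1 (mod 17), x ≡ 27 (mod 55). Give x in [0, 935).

Write x = 1 + 17·k. Then 17·k ≡ 27 − 1 ≡ 26 (mod 55).
Need 17⁻¹ mod 55. Extended Euclid on (55, 17):
55 = 3*17 + 4
17 = 4*4 + 1
4 = 4*1 + 0
Back-substitute:
1 = 17 − 4·4
1 = −4·55 + 13·17
17⁻¹ ≡ 13 (mod 55), so k ≡ 13·26 ≡ 8 (mod 55).
x = 1 + 17·8 = 137.

137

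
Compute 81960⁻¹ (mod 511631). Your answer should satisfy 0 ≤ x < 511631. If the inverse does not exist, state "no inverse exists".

81208

Run Euclid on (511631, 81960):
511631 = 6*81960 + 19871
81960 = 4*19871 + 2476
19871 = 8*2476 + 63
2476 = 39*63 + 19
63 = 3*19 + 6
19 = 3*6 + 1
6 = 6*1 + 0
The gcd is 1. Working backward:
1 = 19 − 3·6
1 = −3·63 + 10·19
1 = 10·2476 − 393·63
1 = −393·19871 + 3154·2476
1 = 3154·81960 − 13009·19871
1 = −13009·511631 + 81208·81960
So 81960·81208 ≡ 1 (mod 511631).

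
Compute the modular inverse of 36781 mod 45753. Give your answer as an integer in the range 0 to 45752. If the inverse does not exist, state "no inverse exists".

25054

gcd(45753, 36781) by repeated division:
45753 = 1*36781 + 8972
36781 = 4*8972 + 893
8972 = 10*893 + 42
893 = 21*42 + 11
42 = 3*11 + 9
11 = 1*9 + 2
9 = 4*2 + 1
2 = 2*1 + 0
The gcd is 1. Working backward:
1 = 9 − 4·2
1 = −4·11 + 5·9
1 = 5·42 − 19·11
1 = −19·893 + 404·42
1 = 404·8972 − 4059·893
1 = −4059·36781 + 16640·8972
1 = 16640·45753 − 20699·36781
Thus 36781·(-20699) ≡ 1 (mod 45753); reducing, -20699 mod 45753 = 25054.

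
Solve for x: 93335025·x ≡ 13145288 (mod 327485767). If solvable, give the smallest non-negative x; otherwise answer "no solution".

gcd(93335025, 327485767):
327485767 = 3×93335025 + 47480692
93335025 = 1×47480692 + 45854333
47480692 = 1×45854333 + 1626359
45854333 = 28×1626359 + 316281
1626359 = 5×316281 + 44954
316281 = 7×44954 + 1603
44954 = 28×1603 + 70
1603 = 22×70 + 63
70 = 1×63 + 7
63 = 9×7 + 0
gcd = 7, but 7 ∤ 13145288, so the congruence has no solution.

no solution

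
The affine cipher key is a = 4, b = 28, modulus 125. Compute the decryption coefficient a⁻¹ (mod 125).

94

Apply the Euclidean algorithm to 125 and 4:
125 = 31·4 + 1
4 = 4·1 + 0
Since gcd(4, 125) = 1, back-substitute to write 1 as a combination:
1 = 125 − 31·4
Thus 4·(-31) ≡ 1 (mod 125); reducing, -31 mod 125 = 94.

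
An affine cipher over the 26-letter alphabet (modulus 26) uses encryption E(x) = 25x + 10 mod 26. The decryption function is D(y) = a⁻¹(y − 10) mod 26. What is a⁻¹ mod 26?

25

Run Euclid on (26, 25):
26 = 1×25 + 1
25 = 25×1 + 0
Since gcd(25, 26) = 1, back-substitute to write 1 as a combination:
1 = 26 − 25
Thus 25·(-1) ≡ 1 (mod 26); reducing, -1 mod 26 = 25.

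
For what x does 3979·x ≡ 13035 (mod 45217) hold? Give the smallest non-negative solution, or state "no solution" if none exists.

First find gcd(3979, 45217):
45217 = 11*3979 + 1448
3979 = 2*1448 + 1083
1448 = 1*1083 + 365
1083 = 2*365 + 353
365 = 1*353 + 12
353 = 29*12 + 5
12 = 2*5 + 2
5 = 2*2 + 1
2 = 2*1 + 0
gcd = 1, so a unique solution mod 45217 exists.
Back-substitute for the Bézout coefficients:
1 = 5 − 2·2
1 = −2·12 + 5·5
1 = 5·353 − 147·12
1 = −147·365 + 152·353
1 = 152·1083 − 451·365
1 = −451·1448 + 603·1083
1 = 603·3979 − 1657·1448
1 = −1657·45217 + 18830·3979
So 3979·(18830) ≡ 1 (mod 45217), giving 3979⁻¹ ≡ 18830.
x ≡ 3979⁻¹·13035 ≡ 18830·13035 ≡ 11174 (mod 45217).

11174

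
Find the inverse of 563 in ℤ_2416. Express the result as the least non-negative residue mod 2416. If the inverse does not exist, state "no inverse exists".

Run Euclid on (2416, 563):
2416 = 4*563 + 164
563 = 3*164 + 71
164 = 2*71 + 22
71 = 3*22 + 5
22 = 4*5 + 2
5 = 2*2 + 1
2 = 2*1 + 0
Since gcd(563, 2416) = 1, back-substitute to write 1 as a combination:
1 = 5 − 2·2
1 = −2·22 + 9·5
1 = 9·71 − 29·22
1 = −29·164 + 67·71
1 = 67·563 − 230·164
1 = −230·2416 + 987·563
So 563·987 ≡ 1 (mod 2416).

987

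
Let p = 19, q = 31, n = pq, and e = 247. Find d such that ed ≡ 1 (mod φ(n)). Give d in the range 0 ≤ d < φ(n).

φ(n) = (p−1)(q−1) = 18·30 = 540.
Need d with 247·d ≡ 1 (mod 540). Apply the extended Euclidean algorithm:
540 = 2×247 + 46
247 = 5×46 + 17
46 = 2×17 + 12
17 = 1×12 + 5
12 = 2×5 + 2
5 = 2×2 + 1
2 = 2×1 + 0
Back-substitute:
1 = 5 − 2·2
1 = −2·12 + 5·5
1 = 5·17 − 7·12
1 = −7·46 + 19·17
1 = 19·247 − 102·46
1 = −102·540 + 223·247
So 247·223 ≡ 1 (mod 540), hence d = 223.

223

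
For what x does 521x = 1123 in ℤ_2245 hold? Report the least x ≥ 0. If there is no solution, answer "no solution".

First find gcd(521, 2245):
2245 = 4*521 + 161
521 = 3*161 + 38
161 = 4*38 + 9
38 = 4*9 + 2
9 = 4*2 + 1
2 = 2*1 + 0
gcd = 1, so a unique solution mod 2245 exists.
Back-substitute for the Bézout coefficients:
1 = 9 − 4·2
1 = −4·38 + 17·9
1 = 17·161 − 72·38
1 = −72·521 + 233·161
1 = 233·2245 − 1004·521
So 521·(-1004) ≡ 1 (mod 2245), giving 521⁻¹ ≡ 1241.
x ≡ 521⁻¹·1123 ≡ 1241·1123 ≡ 1743 (mod 2245).

1743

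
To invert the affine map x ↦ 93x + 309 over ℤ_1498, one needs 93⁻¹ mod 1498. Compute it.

Apply the Euclidean algorithm to 1498 and 93:
1498 = 16*93 + 10
93 = 9*10 + 3
10 = 3*3 + 1
3 = 3*1 + 0
Since gcd(93, 1498) = 1, back-substitute to write 1 as a combination:
1 = 10 − 3·3
1 = −3·93 + 28·10
1 = 28·1498 − 451·93
Hence 93⁻¹ ≡ -451 ≡ 1047 (mod 1498).

1047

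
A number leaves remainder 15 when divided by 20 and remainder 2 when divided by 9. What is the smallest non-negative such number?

155

Write x = 15 + 20·k. Then 20·k ≡ 2 − 15 ≡ 5 (mod 9).
Need 20⁻¹ mod 9. Extended Euclid on (9, 2):
9 = 4·2 + 1
2 = 2·1 + 0
Back-substitute:
1 = 9 − 4·2
20⁻¹ ≡ 5 (mod 9), so k ≡ 5·5 ≡ 7 (mod 9).
x = 15 + 20·7 = 155.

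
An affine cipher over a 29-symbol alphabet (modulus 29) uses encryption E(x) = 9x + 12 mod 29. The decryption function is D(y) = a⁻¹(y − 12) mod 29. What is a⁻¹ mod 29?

13

gcd(29, 9) by repeated division:
29 = 3×9 + 2
9 = 4×2 + 1
2 = 2×1 + 0
The gcd is 1. Working backward:
1 = 9 − 4·2
1 = −4·29 + 13·9
So 9·13 ≡ 1 (mod 29).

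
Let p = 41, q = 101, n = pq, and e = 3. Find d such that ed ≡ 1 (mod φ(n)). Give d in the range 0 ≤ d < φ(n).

2667

φ(n) = (p−1)(q−1) = 40·100 = 4000.
Need d with 3·d ≡ 1 (mod 4000). Apply the extended Euclidean algorithm:
4000 = 1333·3 + 1
3 = 3·1 + 0
Back-substitute:
1 = 4000 − 1333·3
So 3·(-1333) ≡ 1 (mod 4000), hence d ≡ -1333 ≡ 2667 (mod 4000).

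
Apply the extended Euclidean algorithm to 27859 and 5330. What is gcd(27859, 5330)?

13

Euclidean algorithm:
27859 = 5·5330 + 1209
5330 = 4·1209 + 494
1209 = 2·494 + 221
494 = 2·221 + 52
221 = 4·52 + 13
52 = 4·13 + 0
gcd(27859, 5330) = 13.
Working backward:
13 = 221 − 4·52
13 = −4·494 + 9·221
13 = 9·1209 − 22·494
13 = −22·5330 + 97·1209
13 = 97·27859 − 507·5330
So 13 = (97)·27859 + (-507)·5330.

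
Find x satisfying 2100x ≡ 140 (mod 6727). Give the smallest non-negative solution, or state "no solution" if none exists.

897

First find gcd(2100, 6727):
6727 = 3×2100 + 427
2100 = 4×427 + 392
427 = 1×392 + 35
392 = 11×35 + 7
35 = 5×7 + 0
gcd = 7 and 7 | 140, so solutions exist. Divide through by 7: 300x ≡ 20 (mod 961).
Now find 300⁻¹ mod 961:
961 = 3×300 + 61
300 = 4×61 + 56
61 = 1×56 + 5
56 = 11×5 + 1
5 = 5×1 + 0
Back-substitute:
1 = 56 − 11·5
1 = −11·61 + 12·56
1 = 12·300 − 59·61
1 = −59·961 + 189·300
So 300⁻¹ ≡ 189 (mod 961).
Then x ≡ 189·20 ≡ 897 (mod 961); the smallest non-negative solution is x = 897.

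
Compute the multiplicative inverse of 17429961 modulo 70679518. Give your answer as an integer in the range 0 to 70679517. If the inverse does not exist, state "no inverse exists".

Run Euclid on (70679518, 17429961):
70679518 = 4×17429961 + 959674
17429961 = 18×959674 + 155829
959674 = 6×155829 + 24700
155829 = 6×24700 + 7629
24700 = 3×7629 + 1813
7629 = 4×1813 + 377
1813 = 4×377 + 305
377 = 1×305 + 72
305 = 4×72 + 17
72 = 4×17 + 4
17 = 4×4 + 1
4 = 4×1 + 0
The gcd is 1. Working backward:
1 = 17 − 4·4
1 = −4·72 + 17·17
1 = 17·305 − 72·72
1 = −72·377 + 89·305
1 = 89·1813 − 428·377
1 = −428·7629 + 1801·1813
1 = 1801·24700 − 5831·7629
1 = −5831·155829 + 36787·24700
1 = 36787·959674 − 226553·155829
1 = −226553·17429961 + 4114741·959674
1 = 4114741·70679518 − 16685517·17429961
So 17429961·(-16685517) ≡ 1 (mod 70679518), and -16685517 ≡ 53994001 (mod 70679518).

53994001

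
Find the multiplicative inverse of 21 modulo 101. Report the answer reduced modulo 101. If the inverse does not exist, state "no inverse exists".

77

gcd(101, 21) by repeated division:
101 = 4×21 + 17
21 = 1×17 + 4
17 = 4×4 + 1
4 = 4×1 + 0
Since gcd(21, 101) = 1, back-substitute to write 1 as a combination:
1 = 17 − 4·4
1 = −4·21 + 5·17
1 = 5·101 − 24·21
Thus 21·(-24) ≡ 1 (mod 101); reducing, -24 mod 101 = 77.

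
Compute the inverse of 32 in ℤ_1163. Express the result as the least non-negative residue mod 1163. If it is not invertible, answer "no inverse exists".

Run Euclid on (1163, 32):
1163 = 36×32 + 11
32 = 2×11 + 10
11 = 1×10 + 1
10 = 10×1 + 0
gcd = 1, so the inverse exists. Back-substitute:
1 = 11 − 10
1 = −32 + 3·11
1 = 3·1163 − 109·32
So 32·(-109) ≡ 1 (mod 1163), and -109 ≡ 1054 (mod 1163).

1054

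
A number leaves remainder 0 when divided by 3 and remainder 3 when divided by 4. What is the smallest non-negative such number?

Write x = 0 + 3·k. Then 3·k ≡ 3 − 0 ≡ 3 (mod 4).
Need 3⁻¹ mod 4. Extended Euclid on (4, 3):
4 = 1·3 + 1
3 = 3·1 + 0
Back-substitute:
1 = 4 − 3
3⁻¹ ≡ 3 (mod 4), so k ≡ 3·3 ≡ 1 (mod 4).
x = 0 + 3·1 = 3.

3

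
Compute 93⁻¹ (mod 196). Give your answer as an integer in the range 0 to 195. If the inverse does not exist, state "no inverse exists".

137

Extended Euclidean algorithm:
196 = 2×93 + 10
93 = 9×10 + 3
10 = 3×3 + 1
3 = 3×1 + 0
Since gcd(93, 196) = 1, back-substitute to write 1 as a combination:
1 = 10 − 3·3
1 = −3·93 + 28·10
1 = 28·196 − 59·93
So 93·(-59) ≡ 1 (mod 196), and -59 ≡ 137 (mod 196).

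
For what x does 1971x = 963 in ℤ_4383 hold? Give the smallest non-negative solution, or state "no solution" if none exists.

First find gcd(1971, 4383):
4383 = 2*1971 + 441
1971 = 4*441 + 207
441 = 2*207 + 27
207 = 7*27 + 18
27 = 1*18 + 9
18 = 2*9 + 0
gcd = 9 and 9 | 963, so solutions exist. Divide through by 9: 219x ≡ 107 (mod 487).
Now find 219⁻¹ mod 487:
487 = 2×219 + 49
219 = 4×49 + 23
49 = 2×23 + 3
23 = 7×3 + 2
3 = 1×2 + 1
2 = 2×1 + 0
Back-substitute:
1 = 3 − 2
1 = −23 + 8·3
1 = 8·49 − 17·23
1 = −17·219 + 76·49
1 = 76·487 − 169·219
So 219·(-169) ≡ 1 (mod 487), i.e. 219⁻¹ ≡ 318.
Then x ≡ 318·107 ≡ 423 (mod 487); the smallest non-negative solution is x = 423.

423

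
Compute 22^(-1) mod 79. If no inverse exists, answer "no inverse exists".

18

gcd(79, 22) by repeated division:
79 = 3*22 + 13
22 = 1*13 + 9
13 = 1*9 + 4
9 = 2*4 + 1
4 = 4*1 + 0
gcd = 1, so the inverse exists. Back-substitute:
1 = 9 − 2·4
1 = −2·13 + 3·9
1 = 3·22 − 5·13
1 = −5·79 + 18·22
So 22·18 ≡ 1 (mod 79).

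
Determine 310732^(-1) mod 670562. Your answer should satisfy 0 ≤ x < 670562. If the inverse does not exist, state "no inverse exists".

Compute gcd(310732, 670562):
670562 = 2×310732 + 49098
310732 = 6×49098 + 16144
49098 = 3×16144 + 666
16144 = 24×666 + 160
666 = 4×160 + 26
160 = 6×26 + 4
26 = 6×4 + 2
4 = 2×2 + 0
Since gcd = 2 > 1, 310732 is not a unit mod 670562.

no inverse exists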